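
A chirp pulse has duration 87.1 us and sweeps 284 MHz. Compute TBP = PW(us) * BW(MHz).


TBP = 87.1 * 284 = 24736.4

24736.4


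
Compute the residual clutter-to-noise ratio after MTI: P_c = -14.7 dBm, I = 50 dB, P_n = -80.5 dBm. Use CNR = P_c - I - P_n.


CNR = -14.7 - 50 - (-80.5) = 15.8 dB

15.8 dB


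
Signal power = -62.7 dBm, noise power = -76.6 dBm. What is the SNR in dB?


SNR = -62.7 - (-76.6) = 13.9 dB

13.9 dB


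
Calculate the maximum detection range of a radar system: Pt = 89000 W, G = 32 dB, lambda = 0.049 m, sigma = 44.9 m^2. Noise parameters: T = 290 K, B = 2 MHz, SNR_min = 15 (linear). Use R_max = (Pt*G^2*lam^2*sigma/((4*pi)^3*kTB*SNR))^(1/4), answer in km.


G_lin = 10^(32/10) = 1584.893192
R^4 = 89000 * 1584.893192^2 * 0.049^2 * 44.9 / ((4*pi)^3 * 1.38e-23 * 290 * 2000000.0 * 15)
R^4 = 1.01158e20 m^4
R_max = (1.01158e20)^(1/4) = 100288.3 m = 100.3 km

100.3 km


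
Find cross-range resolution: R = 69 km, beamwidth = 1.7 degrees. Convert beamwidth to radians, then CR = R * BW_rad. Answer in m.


BW_rad = 0.029670597
CR = 69000 * 0.029670597 = 2047.3 m

2047.3 m


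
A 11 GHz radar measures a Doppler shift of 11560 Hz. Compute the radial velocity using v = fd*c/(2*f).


v = 11560 * 3e8 / (2 * 11000000000.0) = 157.6 m/s

157.6 m/s


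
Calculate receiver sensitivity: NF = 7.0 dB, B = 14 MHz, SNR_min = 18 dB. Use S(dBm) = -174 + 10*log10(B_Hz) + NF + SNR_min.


10*log10(14000000.0) = 71.46
S = -174 + 71.46 + 7.0 + 18 = -77.5 dBm

-77.5 dBm


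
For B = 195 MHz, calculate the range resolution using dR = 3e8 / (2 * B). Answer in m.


dR = 3e8 / (2 * 195000000.0) = 0.77 m

0.77 m


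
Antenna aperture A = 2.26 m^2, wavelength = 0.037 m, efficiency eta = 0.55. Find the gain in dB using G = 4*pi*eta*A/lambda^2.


G_linear = 4*pi*0.55*2.26/0.037^2 = 11409.79
G_dB = 10*log10(11409.79) = 40.6 dB

40.6 dB


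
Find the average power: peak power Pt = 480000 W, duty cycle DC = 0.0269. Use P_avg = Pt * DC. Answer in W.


P_avg = 480000 * 0.0269 = 12912.0 W

12912.0 W


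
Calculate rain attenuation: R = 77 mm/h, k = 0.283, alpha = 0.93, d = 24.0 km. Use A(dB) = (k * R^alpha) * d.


gamma = 0.283 * 77^0.93 = 16.077659 dB/km
A = 16.077659 * 24.0 = 385.86 dB

385.86 dB


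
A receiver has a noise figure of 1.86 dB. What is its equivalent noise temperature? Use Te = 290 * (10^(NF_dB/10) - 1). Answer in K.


NF_lin = 10^(1.86/10) = 1.534617
Te = 290 * (1.534617 - 1) = 155.0 K

155.0 K


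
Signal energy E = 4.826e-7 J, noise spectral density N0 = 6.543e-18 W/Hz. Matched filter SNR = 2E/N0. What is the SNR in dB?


SNR_lin = 2 * 4.826e-7 / 6.543e-18 = 1.475e11
SNR_dB = 10*log10(1.475e11) = 111.7 dB

111.7 dB


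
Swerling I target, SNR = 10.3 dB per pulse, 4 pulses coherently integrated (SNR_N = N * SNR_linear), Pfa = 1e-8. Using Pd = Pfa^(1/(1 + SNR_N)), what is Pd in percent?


SNR_lin = 10^(10.3/10) = 10.71519
SNR_N = 4 * 10.71519 = 42.86076
1/(1 + SNR_N) = 1/43.86076 = 0.0227994
Pd = (1e-8)^0.0227994 = 0.65706
Pd = 65.7%

65.7%


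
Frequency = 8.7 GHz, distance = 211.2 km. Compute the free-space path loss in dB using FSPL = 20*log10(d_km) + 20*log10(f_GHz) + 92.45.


20*log10(211.2) = 46.49
20*log10(8.7) = 18.79
FSPL = 157.7 dB

157.7 dB


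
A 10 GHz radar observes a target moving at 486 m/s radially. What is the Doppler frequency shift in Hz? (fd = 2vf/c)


fd = 2 * 486 * 10000000000.0 / 3e8 = 32400.0 Hz

32400.0 Hz


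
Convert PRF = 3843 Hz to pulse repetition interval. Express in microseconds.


PRI = 1/3843 = 0.0002602134 s = 260.2 us

260.2 us


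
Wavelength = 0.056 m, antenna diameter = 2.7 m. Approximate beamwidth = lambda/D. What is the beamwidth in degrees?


BW_rad = 0.056 / 2.7 = 0.020741
BW_deg = 1.19 degrees

1.19 degrees


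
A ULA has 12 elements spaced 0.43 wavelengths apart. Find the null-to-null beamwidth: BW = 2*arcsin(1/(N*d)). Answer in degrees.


1/(N*d) = 1/(12*0.43) = 0.193798
BW = 2*arcsin(0.193798) = 22.3 degrees

22.3 degrees


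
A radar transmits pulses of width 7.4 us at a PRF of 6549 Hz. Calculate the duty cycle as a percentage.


DC = 7.4e-6 * 6549 * 100 = 4.85%

4.85%


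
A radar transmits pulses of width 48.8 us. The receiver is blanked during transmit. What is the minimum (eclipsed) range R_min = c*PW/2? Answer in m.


R_min = 3e8 * 48.8e-6 / 2 = 7320.0 m

7320.0 m


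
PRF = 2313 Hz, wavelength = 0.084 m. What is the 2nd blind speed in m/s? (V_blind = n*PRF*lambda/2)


V_blind = 2 * 2313 * 0.084 / 2 = 194.3 m/s

194.3 m/s


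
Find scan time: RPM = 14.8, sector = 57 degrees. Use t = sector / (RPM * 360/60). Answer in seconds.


t = 57 / (14.8 * 360) * 60 = 0.64 s

0.64 s


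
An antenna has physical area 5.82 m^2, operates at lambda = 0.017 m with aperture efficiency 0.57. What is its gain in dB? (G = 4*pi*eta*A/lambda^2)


G_linear = 4*pi*0.57*5.82/0.017^2 = 144248.02
G_dB = 10*log10(144248.02) = 51.6 dB

51.6 dB


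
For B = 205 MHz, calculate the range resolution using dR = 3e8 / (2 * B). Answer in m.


dR = 3e8 / (2 * 205000000.0) = 0.73 m

0.73 m


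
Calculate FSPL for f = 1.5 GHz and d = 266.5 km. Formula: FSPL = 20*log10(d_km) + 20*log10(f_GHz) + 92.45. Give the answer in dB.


20*log10(266.5) = 48.51
20*log10(1.5) = 3.52
FSPL = 144.5 dB

144.5 dB


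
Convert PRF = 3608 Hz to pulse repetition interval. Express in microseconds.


PRI = 1/3608 = 0.0002771619 s = 277.2 us

277.2 us


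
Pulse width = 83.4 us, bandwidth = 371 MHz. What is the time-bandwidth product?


TBP = 83.4 * 371 = 30941.4

30941.4


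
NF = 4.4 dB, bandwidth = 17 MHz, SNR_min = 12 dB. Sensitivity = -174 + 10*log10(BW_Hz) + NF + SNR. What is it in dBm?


10*log10(17000000.0) = 72.3
S = -174 + 72.3 + 4.4 + 12 = -85.3 dBm

-85.3 dBm


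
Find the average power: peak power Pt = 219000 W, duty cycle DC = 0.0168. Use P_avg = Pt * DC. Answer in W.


P_avg = 219000 * 0.0168 = 3679.2 W

3679.2 W


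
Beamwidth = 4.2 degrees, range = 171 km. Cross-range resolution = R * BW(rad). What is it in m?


BW_rad = 0.073303829
CR = 171000 * 0.073303829 = 12535.0 m

12535.0 m


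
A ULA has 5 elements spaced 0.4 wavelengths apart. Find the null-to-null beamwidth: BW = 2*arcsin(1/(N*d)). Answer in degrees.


1/(N*d) = 1/(5*0.4) = 0.5
BW = 2*arcsin(0.5) = 60.0 degrees

60.0 degrees


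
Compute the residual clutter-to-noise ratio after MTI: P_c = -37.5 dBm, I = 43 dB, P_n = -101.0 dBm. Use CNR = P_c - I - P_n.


CNR = -37.5 - 43 - (-101.0) = 20.5 dB

20.5 dB


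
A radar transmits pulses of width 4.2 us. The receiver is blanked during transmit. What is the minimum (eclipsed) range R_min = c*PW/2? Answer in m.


R_min = 3e8 * 4.2e-6 / 2 = 630.0 m

630.0 m


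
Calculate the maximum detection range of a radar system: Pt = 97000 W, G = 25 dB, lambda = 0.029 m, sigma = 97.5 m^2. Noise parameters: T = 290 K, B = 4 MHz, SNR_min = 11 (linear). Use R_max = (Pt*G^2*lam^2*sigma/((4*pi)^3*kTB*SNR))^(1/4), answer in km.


G_lin = 10^(25/10) = 316.227766
R^4 = 97000 * 316.227766^2 * 0.029^2 * 97.5 / ((4*pi)^3 * 1.38e-23 * 290 * 4000000.0 * 11)
R^4 = 2.27621e18 m^4
R_max = (2.27621e18)^(1/4) = 38842.1 m = 38.8 km

38.8 km


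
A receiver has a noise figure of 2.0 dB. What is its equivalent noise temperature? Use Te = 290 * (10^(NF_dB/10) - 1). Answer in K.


NF_lin = 10^(2.0/10) = 1.584893
Te = 290 * (1.584893 - 1) = 169.6 K

169.6 K


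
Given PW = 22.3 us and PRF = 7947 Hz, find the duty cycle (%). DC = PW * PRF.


DC = 22.3e-6 * 7947 * 100 = 17.72%

17.72%


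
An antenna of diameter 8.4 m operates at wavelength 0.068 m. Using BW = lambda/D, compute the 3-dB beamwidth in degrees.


BW_rad = 0.068 / 8.4 = 0.008095
BW_deg = 0.46 degrees

0.46 degrees


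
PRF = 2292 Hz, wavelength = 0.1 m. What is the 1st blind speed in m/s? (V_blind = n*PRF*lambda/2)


V_blind = 1 * 2292 * 0.1 / 2 = 114.6 m/s

114.6 m/s


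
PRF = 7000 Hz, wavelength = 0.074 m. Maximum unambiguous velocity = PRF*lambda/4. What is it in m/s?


V_ua = 7000 * 0.074 / 4 = 129.5 m/s

129.5 m/s


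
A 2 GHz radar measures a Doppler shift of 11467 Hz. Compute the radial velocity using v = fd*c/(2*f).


v = 11467 * 3e8 / (2 * 2000000000.0) = 860.0 m/s

860.0 m/s


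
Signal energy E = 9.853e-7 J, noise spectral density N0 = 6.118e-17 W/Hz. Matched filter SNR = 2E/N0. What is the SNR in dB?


SNR_lin = 2 * 9.853e-7 / 6.118e-17 = 3.221e10
SNR_dB = 10*log10(3.221e10) = 105.1 dB

105.1 dB


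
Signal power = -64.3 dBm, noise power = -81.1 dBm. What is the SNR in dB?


SNR = -64.3 - (-81.1) = 16.8 dB

16.8 dB


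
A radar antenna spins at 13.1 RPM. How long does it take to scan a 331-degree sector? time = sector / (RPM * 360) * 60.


t = 331 / (13.1 * 360) * 60 = 4.21 s

4.21 s


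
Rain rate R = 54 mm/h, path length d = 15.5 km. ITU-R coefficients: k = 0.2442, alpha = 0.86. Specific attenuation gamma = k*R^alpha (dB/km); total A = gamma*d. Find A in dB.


gamma = 0.2442 * 54^0.86 = 7.544045 dB/km
A = 7.544045 * 15.5 = 116.93 dB

116.93 dB


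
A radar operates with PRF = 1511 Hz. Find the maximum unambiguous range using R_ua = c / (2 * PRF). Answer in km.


R_ua = 3e8 / (2 * 1511) = 99272.0 m = 99.3 km

99.3 km


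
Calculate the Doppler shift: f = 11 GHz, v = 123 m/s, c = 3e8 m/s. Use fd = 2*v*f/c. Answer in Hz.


fd = 2 * 123 * 11000000000.0 / 3e8 = 9020.0 Hz

9020.0 Hz


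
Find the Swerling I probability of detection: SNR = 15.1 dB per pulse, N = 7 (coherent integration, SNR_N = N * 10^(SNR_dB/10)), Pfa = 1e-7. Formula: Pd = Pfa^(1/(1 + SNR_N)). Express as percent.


SNR_lin = 10^(15.1/10) = 32.35937
SNR_N = 7 * 32.35937 = 226.51559
1/(1 + SNR_N) = 1/227.51559 = 0.0043953
Pd = (1e-7)^0.0043953 = 0.93161
Pd = 93.2%

93.2%


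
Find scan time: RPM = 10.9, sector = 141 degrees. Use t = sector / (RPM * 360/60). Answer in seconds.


t = 141 / (10.9 * 360) * 60 = 2.16 s

2.16 s


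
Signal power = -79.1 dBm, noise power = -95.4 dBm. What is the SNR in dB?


SNR = -79.1 - (-95.4) = 16.3 dB

16.3 dB


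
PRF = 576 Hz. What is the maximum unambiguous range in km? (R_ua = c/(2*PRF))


R_ua = 3e8 / (2 * 576) = 260416.7 m = 260.4 km

260.4 km


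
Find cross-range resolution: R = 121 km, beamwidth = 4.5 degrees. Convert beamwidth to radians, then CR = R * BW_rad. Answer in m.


BW_rad = 0.078539816
CR = 121000 * 0.078539816 = 9503.3 m

9503.3 m


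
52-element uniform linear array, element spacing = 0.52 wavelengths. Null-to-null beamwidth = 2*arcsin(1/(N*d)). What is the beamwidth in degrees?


1/(N*d) = 1/(52*0.52) = 0.036982
BW = 2*arcsin(0.036982) = 4.2 degrees

4.2 degrees


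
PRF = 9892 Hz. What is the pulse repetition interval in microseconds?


PRI = 1/9892 = 0.0001010918 s = 101.1 us

101.1 us


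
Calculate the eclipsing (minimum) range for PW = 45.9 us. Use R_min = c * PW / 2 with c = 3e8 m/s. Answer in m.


R_min = 3e8 * 45.9e-6 / 2 = 6885.0 m

6885.0 m


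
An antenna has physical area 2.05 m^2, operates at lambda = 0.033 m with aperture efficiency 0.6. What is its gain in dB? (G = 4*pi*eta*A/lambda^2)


G_linear = 4*pi*0.6*2.05/0.033^2 = 14193.42
G_dB = 10*log10(14193.42) = 41.5 dB

41.5 dB


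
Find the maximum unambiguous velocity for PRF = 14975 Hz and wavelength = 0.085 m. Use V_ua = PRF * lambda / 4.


V_ua = 14975 * 0.085 / 4 = 318.2 m/s

318.2 m/s


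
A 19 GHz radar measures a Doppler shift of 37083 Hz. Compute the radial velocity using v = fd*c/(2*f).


v = 37083 * 3e8 / (2 * 19000000000.0) = 292.8 m/s

292.8 m/s


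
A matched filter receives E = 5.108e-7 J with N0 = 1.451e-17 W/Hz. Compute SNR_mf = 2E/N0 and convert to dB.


SNR_lin = 2 * 5.108e-7 / 1.451e-17 = 7.041e10
SNR_dB = 10*log10(7.041e10) = 108.5 dB

108.5 dB


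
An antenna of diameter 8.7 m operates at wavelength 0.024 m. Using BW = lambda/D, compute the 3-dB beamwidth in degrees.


BW_rad = 0.024 / 8.7 = 0.002759
BW_deg = 0.16 degrees

0.16 degrees


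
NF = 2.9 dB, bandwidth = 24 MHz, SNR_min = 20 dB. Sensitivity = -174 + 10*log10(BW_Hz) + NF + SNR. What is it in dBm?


10*log10(24000000.0) = 73.8
S = -174 + 73.8 + 2.9 + 20 = -77.3 dBm

-77.3 dBm


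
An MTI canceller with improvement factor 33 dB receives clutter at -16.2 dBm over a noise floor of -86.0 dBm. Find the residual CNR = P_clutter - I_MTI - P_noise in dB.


CNR = -16.2 - 33 - (-86.0) = 36.8 dB

36.8 dB


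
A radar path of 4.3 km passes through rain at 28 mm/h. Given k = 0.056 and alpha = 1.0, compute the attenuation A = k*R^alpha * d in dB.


gamma = 0.056 * 28^1.0 = 1.568 dB/km
A = 1.568 * 4.3 = 6.74 dB

6.74 dB


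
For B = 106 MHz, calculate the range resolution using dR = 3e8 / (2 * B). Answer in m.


dR = 3e8 / (2 * 106000000.0) = 1.42 m

1.42 m


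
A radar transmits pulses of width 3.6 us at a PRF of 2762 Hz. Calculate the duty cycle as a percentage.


DC = 3.6e-6 * 2762 * 100 = 0.99%

0.99%


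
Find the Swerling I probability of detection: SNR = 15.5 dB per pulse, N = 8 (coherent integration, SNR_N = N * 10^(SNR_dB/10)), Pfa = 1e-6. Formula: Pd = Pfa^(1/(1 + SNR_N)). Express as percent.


SNR_lin = 10^(15.5/10) = 35.48134
SNR_N = 8 * 35.48134 = 283.85072
1/(1 + SNR_N) = 1/284.85072 = 0.0035106
Pd = (1e-6)^0.0035106 = 0.95266
Pd = 95.3%

95.3%


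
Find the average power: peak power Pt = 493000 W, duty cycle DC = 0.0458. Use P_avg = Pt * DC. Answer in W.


P_avg = 493000 * 0.0458 = 22579.4 W

22579.4 W


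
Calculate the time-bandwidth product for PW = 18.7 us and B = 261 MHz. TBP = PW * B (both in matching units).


TBP = 18.7 * 261 = 4880.7

4880.7


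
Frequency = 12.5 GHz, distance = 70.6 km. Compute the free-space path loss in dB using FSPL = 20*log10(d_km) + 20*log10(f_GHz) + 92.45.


20*log10(70.6) = 36.98
20*log10(12.5) = 21.94
FSPL = 151.4 dB

151.4 dB


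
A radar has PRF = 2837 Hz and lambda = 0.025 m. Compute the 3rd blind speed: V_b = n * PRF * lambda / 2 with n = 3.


V_blind = 3 * 2837 * 0.025 / 2 = 106.4 m/s

106.4 m/s


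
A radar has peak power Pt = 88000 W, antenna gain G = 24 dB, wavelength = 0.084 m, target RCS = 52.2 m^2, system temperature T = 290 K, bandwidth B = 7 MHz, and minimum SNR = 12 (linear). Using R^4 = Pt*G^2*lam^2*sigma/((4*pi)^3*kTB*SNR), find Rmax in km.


G_lin = 10^(24/10) = 251.188643
R^4 = 88000 * 251.188643^2 * 0.084^2 * 52.2 / ((4*pi)^3 * 1.38e-23 * 290 * 7000000.0 * 12)
R^4 = 3.06567e18 m^4
R_max = (3.06567e18)^(1/4) = 41843.8 m = 41.8 km

41.8 km


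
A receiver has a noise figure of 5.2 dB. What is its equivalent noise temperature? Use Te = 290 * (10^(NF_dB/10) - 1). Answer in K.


NF_lin = 10^(5.2/10) = 3.311311
Te = 290 * (3.311311 - 1) = 670.3 K

670.3 K


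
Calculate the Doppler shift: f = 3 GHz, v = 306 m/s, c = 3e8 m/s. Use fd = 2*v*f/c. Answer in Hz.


fd = 2 * 306 * 3000000000.0 / 3e8 = 6120.0 Hz

6120.0 Hz


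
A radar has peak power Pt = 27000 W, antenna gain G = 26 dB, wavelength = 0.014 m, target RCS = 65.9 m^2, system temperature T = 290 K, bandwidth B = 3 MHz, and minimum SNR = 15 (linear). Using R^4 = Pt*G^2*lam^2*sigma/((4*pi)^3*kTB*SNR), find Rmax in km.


G_lin = 10^(26/10) = 398.107171
R^4 = 27000 * 398.107171^2 * 0.014^2 * 65.9 / ((4*pi)^3 * 1.38e-23 * 290 * 3000000.0 * 15)
R^4 = 1.54663e17 m^4
R_max = (1.54663e17)^(1/4) = 19831.1 m = 19.8 km

19.8 km


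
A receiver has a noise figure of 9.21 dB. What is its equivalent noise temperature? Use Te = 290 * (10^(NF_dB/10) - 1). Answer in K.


NF_lin = 10^(9.21/10) = 8.336812
Te = 290 * (8.336812 - 1) = 2127.7 K

2127.7 K


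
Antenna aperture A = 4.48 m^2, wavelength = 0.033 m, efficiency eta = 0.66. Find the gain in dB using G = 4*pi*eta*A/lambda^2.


G_linear = 4*pi*0.66*4.48/0.033^2 = 34119.6
G_dB = 10*log10(34119.6) = 45.3 dB

45.3 dB


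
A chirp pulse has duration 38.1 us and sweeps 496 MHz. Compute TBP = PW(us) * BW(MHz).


TBP = 38.1 * 496 = 18897.6

18897.6


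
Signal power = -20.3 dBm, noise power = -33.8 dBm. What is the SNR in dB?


SNR = -20.3 - (-33.8) = 13.5 dB

13.5 dB


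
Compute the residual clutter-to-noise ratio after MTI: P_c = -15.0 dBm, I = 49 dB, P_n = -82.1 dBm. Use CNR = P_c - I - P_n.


CNR = -15.0 - 49 - (-82.1) = 18.1 dB

18.1 dB


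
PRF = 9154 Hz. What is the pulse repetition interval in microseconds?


PRI = 1/9154 = 0.0001092419 s = 109.2 us

109.2 us


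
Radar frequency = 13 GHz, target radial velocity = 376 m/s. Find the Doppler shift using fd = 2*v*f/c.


fd = 2 * 376 * 13000000000.0 / 3e8 = 32586.7 Hz

32586.7 Hz


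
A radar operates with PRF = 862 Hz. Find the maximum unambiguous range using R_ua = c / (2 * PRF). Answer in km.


R_ua = 3e8 / (2 * 862) = 174013.9 m = 174.0 km

174.0 km


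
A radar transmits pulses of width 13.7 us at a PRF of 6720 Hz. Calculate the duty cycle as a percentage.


DC = 13.7e-6 * 6720 * 100 = 9.21%

9.21%


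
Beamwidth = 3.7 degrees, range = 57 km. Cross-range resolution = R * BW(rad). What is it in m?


BW_rad = 0.064577182
CR = 57000 * 0.064577182 = 3680.9 m

3680.9 m


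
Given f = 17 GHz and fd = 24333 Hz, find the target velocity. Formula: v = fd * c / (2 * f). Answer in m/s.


v = 24333 * 3e8 / (2 * 17000000000.0) = 214.7 m/s

214.7 m/s


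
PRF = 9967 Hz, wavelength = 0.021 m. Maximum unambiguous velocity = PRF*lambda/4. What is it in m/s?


V_ua = 9967 * 0.021 / 4 = 52.3 m/s

52.3 m/s


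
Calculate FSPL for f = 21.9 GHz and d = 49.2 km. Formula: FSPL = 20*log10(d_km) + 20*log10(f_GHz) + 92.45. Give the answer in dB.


20*log10(49.2) = 33.84
20*log10(21.9) = 26.81
FSPL = 153.1 dB

153.1 dB


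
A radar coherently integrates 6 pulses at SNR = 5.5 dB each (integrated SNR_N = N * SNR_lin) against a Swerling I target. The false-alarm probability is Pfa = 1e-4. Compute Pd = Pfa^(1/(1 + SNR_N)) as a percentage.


SNR_lin = 10^(5.5/10) = 3.54813
SNR_N = 6 * 3.54813 = 21.28878
1/(1 + SNR_N) = 1/22.28878 = 0.0448656
Pd = (1e-4)^0.0448656 = 0.66151
Pd = 66.2%

66.2%


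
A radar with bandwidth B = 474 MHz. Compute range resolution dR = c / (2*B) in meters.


dR = 3e8 / (2 * 474000000.0) = 0.32 m

0.32 m


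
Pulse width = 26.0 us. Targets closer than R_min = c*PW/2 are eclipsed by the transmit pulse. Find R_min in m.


R_min = 3e8 * 26.0e-6 / 2 = 3900.0 m

3900.0 m


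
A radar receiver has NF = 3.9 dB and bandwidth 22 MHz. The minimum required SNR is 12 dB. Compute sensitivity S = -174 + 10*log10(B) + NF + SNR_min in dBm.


10*log10(22000000.0) = 73.42
S = -174 + 73.42 + 3.9 + 12 = -84.7 dBm

-84.7 dBm


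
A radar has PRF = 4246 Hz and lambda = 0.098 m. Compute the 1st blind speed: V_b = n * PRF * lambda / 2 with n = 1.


V_blind = 1 * 4246 * 0.098 / 2 = 208.1 m/s

208.1 m/s


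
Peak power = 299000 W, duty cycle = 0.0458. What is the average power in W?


P_avg = 299000 * 0.0458 = 13694.2 W

13694.2 W


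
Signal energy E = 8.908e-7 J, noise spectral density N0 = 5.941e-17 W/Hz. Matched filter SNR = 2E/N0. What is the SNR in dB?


SNR_lin = 2 * 8.908e-7 / 5.941e-17 = 2.999e10
SNR_dB = 10*log10(2.999e10) = 104.8 dB

104.8 dB


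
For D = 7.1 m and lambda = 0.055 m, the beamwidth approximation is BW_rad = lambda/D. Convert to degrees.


BW_rad = 0.055 / 7.1 = 0.007746
BW_deg = 0.44 degrees

0.44 degrees


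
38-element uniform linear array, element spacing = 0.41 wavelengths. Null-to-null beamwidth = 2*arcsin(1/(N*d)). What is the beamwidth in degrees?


1/(N*d) = 1/(38*0.41) = 0.064185
BW = 2*arcsin(0.064185) = 7.4 degrees

7.4 degrees


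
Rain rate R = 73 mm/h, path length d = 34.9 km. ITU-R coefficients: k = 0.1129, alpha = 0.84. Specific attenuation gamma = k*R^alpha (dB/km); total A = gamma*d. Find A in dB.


gamma = 0.1129 * 73^0.84 = 4.148443 dB/km
A = 4.148443 * 34.9 = 144.78 dB

144.78 dB


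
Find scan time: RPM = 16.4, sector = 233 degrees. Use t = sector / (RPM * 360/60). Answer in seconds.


t = 233 / (16.4 * 360) * 60 = 2.37 s

2.37 s


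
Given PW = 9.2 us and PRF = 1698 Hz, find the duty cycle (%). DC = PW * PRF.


DC = 9.2e-6 * 1698 * 100 = 1.56%

1.56%


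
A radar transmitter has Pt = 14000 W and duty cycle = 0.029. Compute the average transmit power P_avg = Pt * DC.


P_avg = 14000 * 0.029 = 406.0 W

406.0 W


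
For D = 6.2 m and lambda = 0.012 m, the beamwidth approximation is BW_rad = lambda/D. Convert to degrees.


BW_rad = 0.012 / 6.2 = 0.001935
BW_deg = 0.11 degrees

0.11 degrees


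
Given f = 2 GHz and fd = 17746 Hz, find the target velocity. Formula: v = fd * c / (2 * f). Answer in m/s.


v = 17746 * 3e8 / (2 * 2000000000.0) = 1331.0 m/s

1331.0 m/s


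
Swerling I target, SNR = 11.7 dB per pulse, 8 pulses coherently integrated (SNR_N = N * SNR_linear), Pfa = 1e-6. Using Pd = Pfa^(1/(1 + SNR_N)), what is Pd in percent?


SNR_lin = 10^(11.7/10) = 14.79108
SNR_N = 8 * 14.79108 = 118.32864
1/(1 + SNR_N) = 1/119.32864 = 0.0083802
Pd = (1e-6)^0.0083802 = 0.89067
Pd = 89.1%

89.1%


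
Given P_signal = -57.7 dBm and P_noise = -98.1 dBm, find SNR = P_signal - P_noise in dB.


SNR = -57.7 - (-98.1) = 40.4 dB

40.4 dB


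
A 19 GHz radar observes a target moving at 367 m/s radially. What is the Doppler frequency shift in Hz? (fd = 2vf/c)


fd = 2 * 367 * 19000000000.0 / 3e8 = 46486.7 Hz

46486.7 Hz


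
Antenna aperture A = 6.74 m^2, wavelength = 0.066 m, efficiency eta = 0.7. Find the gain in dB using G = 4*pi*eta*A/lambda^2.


G_linear = 4*pi*0.7*6.74/0.066^2 = 13610.68
G_dB = 10*log10(13610.68) = 41.3 dB

41.3 dB


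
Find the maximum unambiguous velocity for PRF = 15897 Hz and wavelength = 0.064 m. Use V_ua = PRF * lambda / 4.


V_ua = 15897 * 0.064 / 4 = 254.4 m/s

254.4 m/s


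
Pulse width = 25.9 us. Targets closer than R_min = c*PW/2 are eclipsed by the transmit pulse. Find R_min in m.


R_min = 3e8 * 25.9e-6 / 2 = 3885.0 m

3885.0 m


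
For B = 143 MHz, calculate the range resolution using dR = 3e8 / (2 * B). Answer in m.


dR = 3e8 / (2 * 143000000.0) = 1.05 m

1.05 m


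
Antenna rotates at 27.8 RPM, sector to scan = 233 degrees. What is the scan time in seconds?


t = 233 / (27.8 * 360) * 60 = 1.4 s

1.4 s


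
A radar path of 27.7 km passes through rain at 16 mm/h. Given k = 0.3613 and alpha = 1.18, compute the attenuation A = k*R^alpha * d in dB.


gamma = 0.3613 * 16^1.18 = 9.52203 dB/km
A = 9.52203 * 27.7 = 263.76 dB

263.76 dB


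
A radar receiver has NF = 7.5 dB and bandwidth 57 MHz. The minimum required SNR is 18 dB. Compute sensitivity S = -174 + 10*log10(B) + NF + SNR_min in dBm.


10*log10(57000000.0) = 77.56
S = -174 + 77.56 + 7.5 + 18 = -70.9 dBm

-70.9 dBm


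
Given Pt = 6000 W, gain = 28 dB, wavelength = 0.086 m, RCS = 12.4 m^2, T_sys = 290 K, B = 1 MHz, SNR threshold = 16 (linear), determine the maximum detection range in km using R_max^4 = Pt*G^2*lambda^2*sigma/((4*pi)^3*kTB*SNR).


G_lin = 10^(28/10) = 630.957344
R^4 = 6000 * 630.957344^2 * 0.086^2 * 12.4 / ((4*pi)^3 * 1.38e-23 * 290 * 1000000.0 * 16)
R^4 = 1.72402e18 m^4
R_max = (1.72402e18)^(1/4) = 36235.6 m = 36.2 km

36.2 km


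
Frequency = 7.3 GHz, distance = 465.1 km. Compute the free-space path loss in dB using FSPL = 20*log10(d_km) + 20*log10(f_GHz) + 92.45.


20*log10(465.1) = 53.35
20*log10(7.3) = 17.27
FSPL = 163.1 dB

163.1 dB


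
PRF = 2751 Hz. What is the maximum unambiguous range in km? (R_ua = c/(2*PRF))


R_ua = 3e8 / (2 * 2751) = 54525.6 m = 54.5 km

54.5 km


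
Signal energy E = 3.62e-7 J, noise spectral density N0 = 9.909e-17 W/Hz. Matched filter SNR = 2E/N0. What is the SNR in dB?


SNR_lin = 2 * 3.62e-7 / 9.909e-17 = 7.306e9
SNR_dB = 10*log10(7.306e9) = 98.6 dB

98.6 dB


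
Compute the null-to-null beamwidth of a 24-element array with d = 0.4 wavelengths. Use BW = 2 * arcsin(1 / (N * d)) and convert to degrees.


1/(N*d) = 1/(24*0.4) = 0.104167
BW = 2*arcsin(0.104167) = 12.0 degrees

12.0 degrees


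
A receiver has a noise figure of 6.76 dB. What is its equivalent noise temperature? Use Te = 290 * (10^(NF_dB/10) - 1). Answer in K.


NF_lin = 10^(6.76/10) = 4.74242
Te = 290 * (4.74242 - 1) = 1085.3 K

1085.3 K


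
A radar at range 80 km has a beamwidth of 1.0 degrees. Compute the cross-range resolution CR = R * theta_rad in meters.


BW_rad = 0.017453293
CR = 80000 * 0.017453293 = 1396.3 m

1396.3 m


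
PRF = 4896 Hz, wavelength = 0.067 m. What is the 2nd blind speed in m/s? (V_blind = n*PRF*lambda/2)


V_blind = 2 * 4896 * 0.067 / 2 = 328.0 m/s

328.0 m/s


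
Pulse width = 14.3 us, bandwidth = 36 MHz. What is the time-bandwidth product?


TBP = 14.3 * 36 = 514.8

514.8


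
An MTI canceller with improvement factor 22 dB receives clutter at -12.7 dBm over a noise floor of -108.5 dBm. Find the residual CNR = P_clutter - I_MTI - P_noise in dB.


CNR = -12.7 - 22 - (-108.5) = 73.8 dB

73.8 dB


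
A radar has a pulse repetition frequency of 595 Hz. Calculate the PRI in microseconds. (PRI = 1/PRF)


PRI = 1/595 = 0.0016806723 s = 1680.7 us

1680.7 us


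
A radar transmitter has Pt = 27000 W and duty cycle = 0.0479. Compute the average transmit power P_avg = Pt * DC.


P_avg = 27000 * 0.0479 = 1293.3 W

1293.3 W


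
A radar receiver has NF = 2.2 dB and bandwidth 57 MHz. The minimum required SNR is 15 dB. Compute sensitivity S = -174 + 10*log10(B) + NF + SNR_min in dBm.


10*log10(57000000.0) = 77.56
S = -174 + 77.56 + 2.2 + 15 = -79.2 dBm

-79.2 dBm


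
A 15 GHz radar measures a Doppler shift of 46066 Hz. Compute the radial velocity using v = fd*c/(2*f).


v = 46066 * 3e8 / (2 * 15000000000.0) = 460.7 m/s

460.7 m/s


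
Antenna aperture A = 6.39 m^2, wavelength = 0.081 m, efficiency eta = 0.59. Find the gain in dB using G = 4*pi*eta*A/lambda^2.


G_linear = 4*pi*0.59*6.39/0.081^2 = 7220.92
G_dB = 10*log10(7220.92) = 38.6 dB

38.6 dB


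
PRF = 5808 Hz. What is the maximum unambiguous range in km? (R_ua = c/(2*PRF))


R_ua = 3e8 / (2 * 5808) = 25826.4 m = 25.8 km

25.8 km


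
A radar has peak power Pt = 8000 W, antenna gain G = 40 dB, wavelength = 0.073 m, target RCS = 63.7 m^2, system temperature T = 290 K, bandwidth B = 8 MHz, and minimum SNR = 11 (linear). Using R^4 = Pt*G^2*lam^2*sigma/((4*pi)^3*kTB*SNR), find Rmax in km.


G_lin = 10^(40/10) = 10000.0
R^4 = 8000 * 10000.0^2 * 0.073^2 * 63.7 / ((4*pi)^3 * 1.38e-23 * 290 * 8000000.0 * 11)
R^4 = 3.88585e20 m^4
R_max = (3.88585e20)^(1/4) = 140401.4 m = 140.4 km

140.4 km


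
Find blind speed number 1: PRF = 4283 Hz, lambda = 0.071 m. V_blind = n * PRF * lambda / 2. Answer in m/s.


V_blind = 1 * 4283 * 0.071 / 2 = 152.0 m/s

152.0 m/s


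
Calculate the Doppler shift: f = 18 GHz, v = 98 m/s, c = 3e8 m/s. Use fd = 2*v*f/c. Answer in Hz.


fd = 2 * 98 * 18000000000.0 / 3e8 = 11760.0 Hz

11760.0 Hz


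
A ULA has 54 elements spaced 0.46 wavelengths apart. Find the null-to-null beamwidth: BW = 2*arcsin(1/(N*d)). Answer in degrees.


1/(N*d) = 1/(54*0.46) = 0.040258
BW = 2*arcsin(0.040258) = 4.6 degrees

4.6 degrees


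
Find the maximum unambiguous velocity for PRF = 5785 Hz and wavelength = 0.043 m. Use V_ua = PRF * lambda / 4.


V_ua = 5785 * 0.043 / 4 = 62.2 m/s

62.2 m/s


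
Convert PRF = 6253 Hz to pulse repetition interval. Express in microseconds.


PRI = 1/6253 = 0.0001599232 s = 159.9 us

159.9 us


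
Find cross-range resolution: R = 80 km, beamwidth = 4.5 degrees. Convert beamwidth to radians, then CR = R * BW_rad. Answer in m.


BW_rad = 0.078539816
CR = 80000 * 0.078539816 = 6283.2 m

6283.2 m


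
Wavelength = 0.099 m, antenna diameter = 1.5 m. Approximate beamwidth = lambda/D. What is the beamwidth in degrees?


BW_rad = 0.099 / 1.5 = 0.066
BW_deg = 3.78 degrees

3.78 degrees


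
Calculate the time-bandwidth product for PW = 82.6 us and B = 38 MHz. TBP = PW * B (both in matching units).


TBP = 82.6 * 38 = 3138.8

3138.8


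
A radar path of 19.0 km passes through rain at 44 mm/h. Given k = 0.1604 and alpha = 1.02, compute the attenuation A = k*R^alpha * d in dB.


gamma = 0.1604 * 44^1.02 = 7.612479 dB/km
A = 7.612479 * 19.0 = 144.64 dB

144.64 dB


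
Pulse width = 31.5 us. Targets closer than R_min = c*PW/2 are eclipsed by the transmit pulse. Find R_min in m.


R_min = 3e8 * 31.5e-6 / 2 = 4725.0 m

4725.0 m


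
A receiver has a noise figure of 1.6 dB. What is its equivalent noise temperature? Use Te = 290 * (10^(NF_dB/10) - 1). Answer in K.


NF_lin = 10^(1.6/10) = 1.44544
Te = 290 * (1.44544 - 1) = 129.2 K

129.2 K


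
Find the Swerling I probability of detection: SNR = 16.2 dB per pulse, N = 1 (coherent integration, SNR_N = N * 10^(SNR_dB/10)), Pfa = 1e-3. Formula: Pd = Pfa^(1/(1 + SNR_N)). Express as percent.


SNR_lin = 10^(16.2/10) = 41.68694
SNR_N = 1 * 41.68694 = 41.68694
1/(1 + SNR_N) = 1/42.68694 = 0.0234264
Pd = (1e-3)^0.0234264 = 0.85059
Pd = 85.1%

85.1%


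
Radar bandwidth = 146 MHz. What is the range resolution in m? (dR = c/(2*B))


dR = 3e8 / (2 * 146000000.0) = 1.03 m

1.03 m


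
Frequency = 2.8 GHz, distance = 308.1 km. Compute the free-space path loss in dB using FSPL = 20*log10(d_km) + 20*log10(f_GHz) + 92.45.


20*log10(308.1) = 49.77
20*log10(2.8) = 8.94
FSPL = 151.2 dB

151.2 dB


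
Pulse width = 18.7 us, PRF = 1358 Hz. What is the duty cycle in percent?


DC = 18.7e-6 * 1358 * 100 = 2.54%

2.54%


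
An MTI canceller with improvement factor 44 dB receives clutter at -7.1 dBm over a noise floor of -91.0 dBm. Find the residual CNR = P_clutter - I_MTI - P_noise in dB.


CNR = -7.1 - 44 - (-91.0) = 39.9 dB

39.9 dB


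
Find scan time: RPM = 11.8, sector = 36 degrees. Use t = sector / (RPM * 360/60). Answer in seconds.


t = 36 / (11.8 * 360) * 60 = 0.51 s

0.51 s


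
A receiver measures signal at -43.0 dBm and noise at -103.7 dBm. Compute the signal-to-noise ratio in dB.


SNR = -43.0 - (-103.7) = 60.7 dB

60.7 dB


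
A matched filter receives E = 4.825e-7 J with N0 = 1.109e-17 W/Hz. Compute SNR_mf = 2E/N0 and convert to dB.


SNR_lin = 2 * 4.825e-7 / 1.109e-17 = 8.702e10
SNR_dB = 10*log10(8.702e10) = 109.4 dB

109.4 dB


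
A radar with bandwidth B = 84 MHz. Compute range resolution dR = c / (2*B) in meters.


dR = 3e8 / (2 * 84000000.0) = 1.79 m

1.79 m


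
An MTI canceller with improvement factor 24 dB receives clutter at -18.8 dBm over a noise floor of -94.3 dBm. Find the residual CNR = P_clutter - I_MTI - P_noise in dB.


CNR = -18.8 - 24 - (-94.3) = 51.5 dB

51.5 dB


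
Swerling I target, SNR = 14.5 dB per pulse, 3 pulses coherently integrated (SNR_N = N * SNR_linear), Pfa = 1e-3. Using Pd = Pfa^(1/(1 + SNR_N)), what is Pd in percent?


SNR_lin = 10^(14.5/10) = 28.18383
SNR_N = 3 * 28.18383 = 84.55149
1/(1 + SNR_N) = 1/85.55149 = 0.0116889
Pd = (1e-3)^0.0116889 = 0.92243
Pd = 92.2%

92.2%


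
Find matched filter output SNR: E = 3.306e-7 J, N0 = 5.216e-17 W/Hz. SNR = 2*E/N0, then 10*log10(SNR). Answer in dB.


SNR_lin = 2 * 3.306e-7 / 5.216e-17 = 1.268e10
SNR_dB = 10*log10(1.268e10) = 101.0 dB

101.0 dB


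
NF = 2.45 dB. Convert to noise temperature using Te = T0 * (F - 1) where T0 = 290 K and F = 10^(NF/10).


NF_lin = 10^(2.45/10) = 1.757924
Te = 290 * (1.757924 - 1) = 219.8 K

219.8 K


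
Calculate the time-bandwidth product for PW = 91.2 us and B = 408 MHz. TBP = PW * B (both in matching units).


TBP = 91.2 * 408 = 37209.6

37209.6


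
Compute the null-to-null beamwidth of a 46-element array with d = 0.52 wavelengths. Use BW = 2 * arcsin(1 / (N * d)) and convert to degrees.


1/(N*d) = 1/(46*0.52) = 0.041806
BW = 2*arcsin(0.041806) = 4.8 degrees

4.8 degrees


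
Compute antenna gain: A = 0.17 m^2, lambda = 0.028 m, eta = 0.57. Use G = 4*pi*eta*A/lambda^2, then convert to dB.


G_linear = 4*pi*0.57*0.17/0.028^2 = 1553.16
G_dB = 10*log10(1553.16) = 31.9 dB

31.9 dB


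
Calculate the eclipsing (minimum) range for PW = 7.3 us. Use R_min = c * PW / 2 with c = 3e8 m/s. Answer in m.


R_min = 3e8 * 7.3e-6 / 2 = 1095.0 m

1095.0 m


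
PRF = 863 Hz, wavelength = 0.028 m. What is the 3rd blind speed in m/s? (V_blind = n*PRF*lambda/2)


V_blind = 3 * 863 * 0.028 / 2 = 36.2 m/s

36.2 m/s


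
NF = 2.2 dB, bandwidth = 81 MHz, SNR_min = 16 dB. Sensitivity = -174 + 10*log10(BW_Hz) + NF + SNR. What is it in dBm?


10*log10(81000000.0) = 79.08
S = -174 + 79.08 + 2.2 + 16 = -76.7 dBm

-76.7 dBm


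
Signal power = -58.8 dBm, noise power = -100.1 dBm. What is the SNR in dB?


SNR = -58.8 - (-100.1) = 41.3 dB

41.3 dB


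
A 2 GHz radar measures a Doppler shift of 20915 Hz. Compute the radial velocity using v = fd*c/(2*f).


v = 20915 * 3e8 / (2 * 2000000000.0) = 1568.6 m/s

1568.6 m/s


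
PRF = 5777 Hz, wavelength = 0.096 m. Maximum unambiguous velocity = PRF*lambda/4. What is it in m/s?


V_ua = 5777 * 0.096 / 4 = 138.6 m/s

138.6 m/s


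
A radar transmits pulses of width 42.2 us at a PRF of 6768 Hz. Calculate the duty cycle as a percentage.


DC = 42.2e-6 * 6768 * 100 = 28.56%

28.56%


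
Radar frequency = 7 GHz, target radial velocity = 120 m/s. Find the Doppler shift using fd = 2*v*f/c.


fd = 2 * 120 * 7000000000.0 / 3e8 = 5600.0 Hz

5600.0 Hz


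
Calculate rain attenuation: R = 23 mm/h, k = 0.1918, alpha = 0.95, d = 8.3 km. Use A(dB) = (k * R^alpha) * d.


gamma = 0.1918 * 23^0.95 = 3.771291 dB/km
A = 3.771291 * 8.3 = 31.3 dB

31.3 dB


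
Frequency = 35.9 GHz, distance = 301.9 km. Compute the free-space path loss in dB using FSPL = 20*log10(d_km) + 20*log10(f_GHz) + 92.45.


20*log10(301.9) = 49.6
20*log10(35.9) = 31.1
FSPL = 173.1 dB

173.1 dB


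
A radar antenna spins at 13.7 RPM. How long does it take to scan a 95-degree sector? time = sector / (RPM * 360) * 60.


t = 95 / (13.7 * 360) * 60 = 1.16 s

1.16 s


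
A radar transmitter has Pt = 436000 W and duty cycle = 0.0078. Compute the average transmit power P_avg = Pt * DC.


P_avg = 436000 * 0.0078 = 3400.8 W

3400.8 W


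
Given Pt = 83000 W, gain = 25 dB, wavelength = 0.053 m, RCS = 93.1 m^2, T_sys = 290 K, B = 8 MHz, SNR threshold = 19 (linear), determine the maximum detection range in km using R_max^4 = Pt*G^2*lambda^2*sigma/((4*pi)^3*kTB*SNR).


G_lin = 10^(25/10) = 316.227766
R^4 = 83000 * 316.227766^2 * 0.053^2 * 93.1 / ((4*pi)^3 * 1.38e-23 * 290 * 8000000.0 * 19)
R^4 = 1.79816e18 m^4
R_max = (1.79816e18)^(1/4) = 36619.1 m = 36.6 km

36.6 km


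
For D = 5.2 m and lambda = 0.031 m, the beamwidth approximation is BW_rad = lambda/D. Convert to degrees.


BW_rad = 0.031 / 5.2 = 0.005962
BW_deg = 0.34 degrees

0.34 degrees


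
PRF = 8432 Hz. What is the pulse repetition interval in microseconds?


PRI = 1/8432 = 0.0001185958 s = 118.6 us

118.6 us


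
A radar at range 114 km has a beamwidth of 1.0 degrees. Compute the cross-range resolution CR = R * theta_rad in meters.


BW_rad = 0.017453293
CR = 114000 * 0.017453293 = 1989.7 m

1989.7 m


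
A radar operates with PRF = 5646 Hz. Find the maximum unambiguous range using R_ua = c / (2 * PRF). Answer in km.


R_ua = 3e8 / (2 * 5646) = 26567.5 m = 26.6 km

26.6 km


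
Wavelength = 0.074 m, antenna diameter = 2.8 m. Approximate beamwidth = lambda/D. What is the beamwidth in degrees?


BW_rad = 0.074 / 2.8 = 0.026429
BW_deg = 1.51 degrees

1.51 degrees


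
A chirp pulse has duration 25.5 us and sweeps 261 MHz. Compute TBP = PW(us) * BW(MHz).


TBP = 25.5 * 261 = 6655.5

6655.5


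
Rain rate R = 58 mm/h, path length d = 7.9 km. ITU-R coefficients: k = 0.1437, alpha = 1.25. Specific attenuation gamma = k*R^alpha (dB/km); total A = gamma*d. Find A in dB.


gamma = 0.1437 * 58^1.25 = 23.000737 dB/km
A = 23.000737 * 7.9 = 181.71 dB

181.71 dB


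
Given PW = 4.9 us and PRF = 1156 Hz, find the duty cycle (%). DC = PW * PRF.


DC = 4.9e-6 * 1156 * 100 = 0.57%

0.57%


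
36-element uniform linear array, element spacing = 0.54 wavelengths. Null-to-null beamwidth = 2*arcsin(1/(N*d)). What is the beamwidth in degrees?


1/(N*d) = 1/(36*0.54) = 0.05144
BW = 2*arcsin(0.05144) = 5.9 degrees

5.9 degrees


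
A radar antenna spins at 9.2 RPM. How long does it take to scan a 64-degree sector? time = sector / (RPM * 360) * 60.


t = 64 / (9.2 * 360) * 60 = 1.16 s

1.16 s


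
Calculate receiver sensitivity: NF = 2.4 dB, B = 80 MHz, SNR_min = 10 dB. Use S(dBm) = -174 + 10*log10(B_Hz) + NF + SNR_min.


10*log10(80000000.0) = 79.03
S = -174 + 79.03 + 2.4 + 10 = -82.6 dBm

-82.6 dBm


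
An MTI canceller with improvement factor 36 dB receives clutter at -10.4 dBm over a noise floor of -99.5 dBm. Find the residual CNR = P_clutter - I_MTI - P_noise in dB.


CNR = -10.4 - 36 - (-99.5) = 53.1 dB

53.1 dB


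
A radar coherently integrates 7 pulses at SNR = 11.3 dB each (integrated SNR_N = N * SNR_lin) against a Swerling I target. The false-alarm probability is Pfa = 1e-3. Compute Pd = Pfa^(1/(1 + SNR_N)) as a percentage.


SNR_lin = 10^(11.3/10) = 13.48963
SNR_N = 7 * 13.48963 = 94.42741
1/(1 + SNR_N) = 1/95.42741 = 0.0104792
Pd = (1e-3)^0.0104792 = 0.93017
Pd = 93.0%

93.0%


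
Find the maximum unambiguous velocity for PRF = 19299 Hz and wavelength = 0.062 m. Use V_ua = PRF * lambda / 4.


V_ua = 19299 * 0.062 / 4 = 299.1 m/s

299.1 m/s


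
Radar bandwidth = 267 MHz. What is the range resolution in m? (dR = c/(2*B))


dR = 3e8 / (2 * 267000000.0) = 0.56 m

0.56 m


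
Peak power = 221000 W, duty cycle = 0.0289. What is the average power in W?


P_avg = 221000 * 0.0289 = 6386.9 W

6386.9 W


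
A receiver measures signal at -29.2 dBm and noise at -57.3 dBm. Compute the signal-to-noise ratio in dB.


SNR = -29.2 - (-57.3) = 28.1 dB

28.1 dB


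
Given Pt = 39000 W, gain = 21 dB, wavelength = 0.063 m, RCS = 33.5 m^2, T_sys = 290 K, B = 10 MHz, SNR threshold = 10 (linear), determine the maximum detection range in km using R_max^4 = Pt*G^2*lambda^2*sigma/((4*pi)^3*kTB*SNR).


G_lin = 10^(21/10) = 125.892541
R^4 = 39000 * 125.892541^2 * 0.063^2 * 33.5 / ((4*pi)^3 * 1.38e-23 * 290 * 10000000.0 * 10)
R^4 = 1.03487e17 m^4
R_max = (1.03487e17)^(1/4) = 17935.8 m = 17.9 km

17.9 km


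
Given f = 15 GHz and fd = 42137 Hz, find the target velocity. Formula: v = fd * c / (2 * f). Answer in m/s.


v = 42137 * 3e8 / (2 * 15000000000.0) = 421.4 m/s

421.4 m/s


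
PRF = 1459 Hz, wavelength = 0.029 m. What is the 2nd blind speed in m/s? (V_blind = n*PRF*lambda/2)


V_blind = 2 * 1459 * 0.029 / 2 = 42.3 m/s

42.3 m/s


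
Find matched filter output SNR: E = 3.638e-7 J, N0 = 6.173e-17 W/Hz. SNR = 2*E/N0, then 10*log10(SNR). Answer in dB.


SNR_lin = 2 * 3.638e-7 / 6.173e-17 = 1.179e10
SNR_dB = 10*log10(1.179e10) = 100.7 dB

100.7 dB


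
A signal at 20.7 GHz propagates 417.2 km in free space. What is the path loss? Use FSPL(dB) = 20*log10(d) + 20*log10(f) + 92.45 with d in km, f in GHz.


20*log10(417.2) = 52.41
20*log10(20.7) = 26.32
FSPL = 171.2 dB

171.2 dB


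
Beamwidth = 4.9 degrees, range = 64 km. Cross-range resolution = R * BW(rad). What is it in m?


BW_rad = 0.085521133
CR = 64000 * 0.085521133 = 5473.4 m

5473.4 m


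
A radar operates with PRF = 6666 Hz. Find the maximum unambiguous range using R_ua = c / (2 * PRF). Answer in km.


R_ua = 3e8 / (2 * 6666) = 22502.3 m = 22.5 km

22.5 km


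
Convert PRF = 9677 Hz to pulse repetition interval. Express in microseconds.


PRI = 1/9677 = 0.0001033378 s = 103.3 us

103.3 us
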